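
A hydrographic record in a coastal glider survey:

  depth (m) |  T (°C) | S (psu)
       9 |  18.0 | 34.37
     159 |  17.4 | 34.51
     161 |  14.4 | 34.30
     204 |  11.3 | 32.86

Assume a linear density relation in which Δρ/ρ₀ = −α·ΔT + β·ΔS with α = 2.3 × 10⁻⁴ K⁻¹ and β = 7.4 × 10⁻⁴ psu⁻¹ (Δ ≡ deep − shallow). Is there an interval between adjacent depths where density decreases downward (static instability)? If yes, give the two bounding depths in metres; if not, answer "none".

Evaluate Δρ/ρ₀ = −αΔT + βΔS across each adjacent pair:
  9–159 m: −αΔT+βΔS = −(2.3 × 10⁻⁴)(-0.6)+(7.4 × 10⁻⁴)(+0.14) = 2.4 × 10⁻⁴ → stable
  159–161 m: −αΔT+βΔS = −(2.3 × 10⁻⁴)(-3.0)+(7.4 × 10⁻⁴)(-0.21) = 5.3 × 10⁻⁴ → stable
  161–204 m: −αΔT+βΔS = −(2.3 × 10⁻⁴)(-3.1)+(7.4 × 10⁻⁴)(-1.44) = -3.5 × 10⁻⁴ → UNSTABLE
The 161–204 m interval has Δρ < 0: lighter water underlies denser water.

161–204 m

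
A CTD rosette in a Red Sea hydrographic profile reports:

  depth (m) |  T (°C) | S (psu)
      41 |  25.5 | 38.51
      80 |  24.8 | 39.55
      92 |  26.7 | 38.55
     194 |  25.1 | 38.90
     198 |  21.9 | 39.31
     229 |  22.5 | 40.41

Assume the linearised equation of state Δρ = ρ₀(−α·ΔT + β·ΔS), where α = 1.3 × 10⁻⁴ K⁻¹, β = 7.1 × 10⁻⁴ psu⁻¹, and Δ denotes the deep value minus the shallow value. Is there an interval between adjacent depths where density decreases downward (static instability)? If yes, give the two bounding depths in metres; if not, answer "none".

Evaluate Δρ/ρ₀ = −αΔT + βΔS across each adjacent pair:
  41–80 m: −αΔT+βΔS = −(1.3 × 10⁻⁴)(-0.7)+(7.1 × 10⁻⁴)(+1.04) = 8.3 × 10⁻⁴ → stable
  80–92 m: −αΔT+βΔS = −(1.3 × 10⁻⁴)(+1.9)+(7.1 × 10⁻⁴)(-1.00) = -9.6 × 10⁻⁴ → UNSTABLE
  92–194 m: −αΔT+βΔS = −(1.3 × 10⁻⁴)(-1.6)+(7.1 × 10⁻⁴)(+0.35) = 4.6 × 10⁻⁴ → stable
  194–198 m: −αΔT+βΔS = −(1.3 × 10⁻⁴)(-3.2)+(7.1 × 10⁻⁴)(+0.41) = 7.1 × 10⁻⁴ → stable
  198–229 m: −αΔT+βΔS = −(1.3 × 10⁻⁴)(+0.6)+(7.1 × 10⁻⁴)(+1.10) = 7.0 × 10⁻⁴ → stable
The 80–92 m interval has Δρ < 0: lighter water underlies denser water.

80–92 m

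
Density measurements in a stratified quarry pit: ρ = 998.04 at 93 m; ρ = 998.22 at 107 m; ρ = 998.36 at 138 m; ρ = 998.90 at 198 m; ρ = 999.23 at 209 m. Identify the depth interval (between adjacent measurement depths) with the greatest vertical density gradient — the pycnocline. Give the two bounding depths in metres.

Compute the density gradient over each adjacent pair:
  93–107 m: Δρ/Δz = 0.18/14 = 0.013 kg m⁻⁴
  107–138 m: Δρ/Δz = 0.14/31 = 4.5 × 10⁻³ kg m⁻⁴
  138–198 m: Δρ/Δz = 0.54/60 = 9.0 × 10⁻³ kg m⁻⁴
  198–209 m: Δρ/Δz = 0.33/11 = 0.030 kg m⁻⁴
The largest gradient is in the 198–209 m interval — the pycnocline.

198–209 m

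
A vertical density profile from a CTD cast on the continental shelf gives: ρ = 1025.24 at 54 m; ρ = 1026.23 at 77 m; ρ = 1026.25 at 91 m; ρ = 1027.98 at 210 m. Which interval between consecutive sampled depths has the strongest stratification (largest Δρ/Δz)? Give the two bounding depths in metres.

54–77 m

Compute the density gradient over each adjacent pair:
  54–77 m: Δρ/Δz = 0.99/23 = 0.043 kg m⁻⁴
  77–91 m: Δρ/Δz = 0.02/14 = 1.4 × 10⁻³ kg m⁻⁴
  91–210 m: Δρ/Δz = 1.73/119 = 0.015 kg m⁻⁴
The largest gradient is in the 54–77 m interval — the pycnocline.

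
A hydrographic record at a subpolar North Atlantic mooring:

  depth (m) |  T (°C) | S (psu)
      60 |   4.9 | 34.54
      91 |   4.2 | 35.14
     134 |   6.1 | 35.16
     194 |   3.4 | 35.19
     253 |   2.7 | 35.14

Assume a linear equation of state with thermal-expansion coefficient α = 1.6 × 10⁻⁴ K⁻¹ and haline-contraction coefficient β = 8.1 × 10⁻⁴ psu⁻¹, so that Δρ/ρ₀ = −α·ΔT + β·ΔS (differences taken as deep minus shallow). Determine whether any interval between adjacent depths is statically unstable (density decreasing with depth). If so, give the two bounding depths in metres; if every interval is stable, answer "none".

91–134 m

Evaluate Δρ/ρ₀ = −αΔT + βΔS across each adjacent pair:
  60–91 m: −αΔT+βΔS = −(1.6 × 10⁻⁴)(-0.7)+(8.1 × 10⁻⁴)(+0.60) = 6.0 × 10⁻⁴ → stable
  91–134 m: −αΔT+βΔS = −(1.6 × 10⁻⁴)(+1.9)+(8.1 × 10⁻⁴)(+0.02) = -2.9 × 10⁻⁴ → UNSTABLE
  134–194 m: −αΔT+βΔS = −(1.6 × 10⁻⁴)(-2.7)+(8.1 × 10⁻⁴)(+0.03) = 4.6 × 10⁻⁴ → stable
  194–253 m: −αΔT+βΔS = −(1.6 × 10⁻⁴)(-0.7)+(8.1 × 10⁻⁴)(-0.05) = 7.2 × 10⁻⁵ → stable
The 91–134 m interval has Δρ < 0: lighter water underlies denser water.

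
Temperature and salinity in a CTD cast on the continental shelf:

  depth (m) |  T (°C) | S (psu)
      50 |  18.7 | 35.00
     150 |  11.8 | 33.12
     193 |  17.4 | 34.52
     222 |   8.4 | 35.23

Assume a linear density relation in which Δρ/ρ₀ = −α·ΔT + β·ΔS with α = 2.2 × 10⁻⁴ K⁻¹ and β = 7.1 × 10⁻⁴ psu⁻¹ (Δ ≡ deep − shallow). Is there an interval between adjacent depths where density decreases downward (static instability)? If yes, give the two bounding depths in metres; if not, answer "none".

Evaluate Δρ/ρ₀ = −αΔT + βΔS across each adjacent pair:
  50–150 m: −αΔT+βΔS = −(2.2 × 10⁻⁴)(-6.9)+(7.1 × 10⁻⁴)(-1.88) = 1.8 × 10⁻⁴ → stable
  150–193 m: −αΔT+βΔS = −(2.2 × 10⁻⁴)(+5.6)+(7.1 × 10⁻⁴)(+1.40) = -2.4 × 10⁻⁴ → UNSTABLE
  193–222 m: −αΔT+βΔS = −(2.2 × 10⁻⁴)(-9.0)+(7.1 × 10⁻⁴)(+0.71) = 2.5 × 10⁻³ → stable
The 150–193 m interval has Δρ < 0: lighter water underlies denser water.

150–193 m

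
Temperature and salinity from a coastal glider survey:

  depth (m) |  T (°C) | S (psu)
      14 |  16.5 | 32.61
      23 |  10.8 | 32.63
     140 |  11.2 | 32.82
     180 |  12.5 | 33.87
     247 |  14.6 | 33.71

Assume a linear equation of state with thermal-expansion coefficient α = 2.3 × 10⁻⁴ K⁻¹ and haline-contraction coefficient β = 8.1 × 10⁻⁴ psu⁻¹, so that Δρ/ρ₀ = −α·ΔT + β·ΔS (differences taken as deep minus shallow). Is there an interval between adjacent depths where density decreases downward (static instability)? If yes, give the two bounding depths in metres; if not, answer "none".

Evaluate Δρ/ρ₀ = −αΔT + βΔS across each adjacent pair:
  14–23 m: −αΔT+βΔS = −(2.3 × 10⁻⁴)(-5.7)+(8.1 × 10⁻⁴)(+0.02) = 1.3 × 10⁻³ → stable
  23–140 m: −αΔT+βΔS = −(2.3 × 10⁻⁴)(+0.4)+(8.1 × 10⁻⁴)(+0.19) = 6.2 × 10⁻⁵ → stable
  140–180 m: −αΔT+βΔS = −(2.3 × 10⁻⁴)(+1.3)+(8.1 × 10⁻⁴)(+1.05) = 5.5 × 10⁻⁴ → stable
  180–247 m: −αΔT+βΔS = −(2.3 × 10⁻⁴)(+2.1)+(8.1 × 10⁻⁴)(-0.16) = -6.1 × 10⁻⁴ → UNSTABLE
The 180–247 m interval has Δρ < 0: lighter water underlies denser water.

180–247 m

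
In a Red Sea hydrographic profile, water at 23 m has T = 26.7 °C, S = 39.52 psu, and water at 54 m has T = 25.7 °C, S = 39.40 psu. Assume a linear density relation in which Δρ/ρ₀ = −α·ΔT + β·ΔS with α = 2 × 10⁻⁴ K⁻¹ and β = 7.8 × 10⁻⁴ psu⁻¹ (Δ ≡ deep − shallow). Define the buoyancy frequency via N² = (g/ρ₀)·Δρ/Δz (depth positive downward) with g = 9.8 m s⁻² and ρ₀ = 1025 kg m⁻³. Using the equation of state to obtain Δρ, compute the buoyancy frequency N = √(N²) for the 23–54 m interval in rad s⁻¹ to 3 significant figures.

ΔT = -1.0 K, ΔS = -0.12 psu (deep − shallow).
Δρ/ρ₀ = −αΔT + βΔS = 2.00 × 10⁻⁴ − 9.36 × 10⁻⁵ = 1.064 × 10⁻⁴, so Δρ ≈ 0.1091 kg m⁻³.
N² = (g/ρ₀)·Δρ/Δz = g·(Δρ/ρ₀)/Δz = 9.8 × 1.064 × 10⁻⁴ / 31 = 3.3636 × 10⁻⁵ s⁻².
N = √(3.3636 × 10⁻⁵) = 5.7997 × 10⁻³ rad s⁻¹ ≈ 5.80 × 10⁻³ rad s⁻¹.

5.80 × 10⁻³ rad s⁻¹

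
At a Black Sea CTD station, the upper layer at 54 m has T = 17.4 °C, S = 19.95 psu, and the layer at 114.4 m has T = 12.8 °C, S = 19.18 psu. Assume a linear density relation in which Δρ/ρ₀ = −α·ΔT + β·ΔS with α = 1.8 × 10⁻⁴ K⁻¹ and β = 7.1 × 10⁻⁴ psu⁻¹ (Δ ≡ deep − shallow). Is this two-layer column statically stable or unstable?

ΔT = 12.8 − 17.4 = -4.6 K and ΔS = 19.18 − 19.95 = -0.77 psu (deep − shallow).
−αΔT = 8.28 × 10⁻⁴; βΔS = -5.467 × 10⁻⁴; sum Δρ/ρ₀ = 2.813 × 10⁻⁴.
Δρ/ρ₀ > 0, so Δρ > 0: deeper water is denser → statically stable.

stable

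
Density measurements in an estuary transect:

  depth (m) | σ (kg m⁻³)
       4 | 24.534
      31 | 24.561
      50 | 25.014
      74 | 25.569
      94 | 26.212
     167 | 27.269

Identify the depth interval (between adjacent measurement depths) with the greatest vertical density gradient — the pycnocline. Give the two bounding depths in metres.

Compute the density gradient over each adjacent pair:
  4–31 m: Δρ/Δz = 0.027/27 = 1.0 × 10⁻³ kg m⁻⁴
  31–50 m: Δρ/Δz = 0.453/19 = 0.024 kg m⁻⁴
  50–74 m: Δρ/Δz = 0.555/24 = 0.023 kg m⁻⁴
  74–94 m: Δρ/Δz = 0.643/20 = 0.032 kg m⁻⁴
  94–167 m: Δρ/Δz = 1.057/73 = 0.014 kg m⁻⁴
The largest gradient is in the 74–94 m interval — the pycnocline.

74–94 m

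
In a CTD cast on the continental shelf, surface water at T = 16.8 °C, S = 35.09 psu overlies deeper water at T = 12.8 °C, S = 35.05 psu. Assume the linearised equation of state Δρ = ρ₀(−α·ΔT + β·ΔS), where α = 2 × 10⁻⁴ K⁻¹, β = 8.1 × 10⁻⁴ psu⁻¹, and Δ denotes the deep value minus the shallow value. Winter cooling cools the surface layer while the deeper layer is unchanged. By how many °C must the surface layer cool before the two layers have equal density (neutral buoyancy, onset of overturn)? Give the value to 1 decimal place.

3.8 °C

Neutral buoyancy requires Δρ = 0, i.e. −α(T_deep − T_surf′) + β(S_deep − S_surf) = 0.
T_surf′ = T_deep − (β/α)·ΔS = 12.8 − (8.1 × 10⁻⁴/2 × 10⁻⁴)·(-0.04) = 12.962 °C.
Cooling required: 16.8 − (12.962) = 3.838 °C.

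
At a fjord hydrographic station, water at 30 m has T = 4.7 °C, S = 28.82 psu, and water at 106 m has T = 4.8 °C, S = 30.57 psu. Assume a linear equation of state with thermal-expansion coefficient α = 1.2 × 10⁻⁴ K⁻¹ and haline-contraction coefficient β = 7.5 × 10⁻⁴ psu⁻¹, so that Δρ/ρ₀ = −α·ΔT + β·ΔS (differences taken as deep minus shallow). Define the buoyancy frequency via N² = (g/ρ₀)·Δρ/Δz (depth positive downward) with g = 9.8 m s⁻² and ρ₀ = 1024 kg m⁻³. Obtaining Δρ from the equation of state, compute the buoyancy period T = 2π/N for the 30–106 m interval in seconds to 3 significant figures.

485 s

ΔT = +0.1 K, ΔS = +1.75 psu (deep − shallow).
Δρ/ρ₀ = −αΔT + βΔS = -1.20 × 10⁻⁵ + 1.3125 × 10⁻³ = 1.3005 × 10⁻³, so Δρ ≈ 1.332 kg m⁻³.
N² = (g/ρ₀)·Δρ/Δz = g·(Δρ/ρ₀)/Δz = 9.8 × 1.3005 × 10⁻³ / 76 = 1.6770 × 10⁻⁴ s⁻².
N = √(1.6770 × 10⁻⁴) = 0.012950 rad s⁻¹ → T = 2π/N = 485.19 s ≈ 485 s.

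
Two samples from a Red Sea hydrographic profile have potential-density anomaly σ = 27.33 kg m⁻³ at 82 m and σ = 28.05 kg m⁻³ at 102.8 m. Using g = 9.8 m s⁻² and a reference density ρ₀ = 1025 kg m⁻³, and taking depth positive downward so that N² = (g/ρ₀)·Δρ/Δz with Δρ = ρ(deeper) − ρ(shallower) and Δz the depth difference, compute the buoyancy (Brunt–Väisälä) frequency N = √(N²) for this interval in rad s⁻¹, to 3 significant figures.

Δρ = 1028.05 − 1027.33 = 0.72 kg m⁻³ over Δz = 102.8 − 82 = 20.8 m.
N² = (9.8/1025) × (0.72/20.8) = 3.3096 × 10⁻⁴ s⁻².
N = √(3.3096 × 10⁻⁴) = 0.018192 rad s⁻¹ ≈ 0.0182 rad s⁻¹.

0.0182 rad s⁻¹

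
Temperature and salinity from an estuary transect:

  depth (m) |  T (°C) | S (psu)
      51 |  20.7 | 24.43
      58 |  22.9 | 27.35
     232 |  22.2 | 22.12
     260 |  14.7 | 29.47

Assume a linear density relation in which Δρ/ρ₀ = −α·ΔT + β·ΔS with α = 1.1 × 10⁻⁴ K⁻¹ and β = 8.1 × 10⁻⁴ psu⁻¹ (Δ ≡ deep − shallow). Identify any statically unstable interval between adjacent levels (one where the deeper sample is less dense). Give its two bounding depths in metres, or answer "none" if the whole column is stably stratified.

Evaluate Δρ/ρ₀ = −αΔT + βΔS across each adjacent pair:
  51–58 m: −αΔT+βΔS = −(1.1 × 10⁻⁴)(+2.2)+(8.1 × 10⁻⁴)(+2.92) = 2.1 × 10⁻³ → stable
  58–232 m: −αΔT+βΔS = −(1.1 × 10⁻⁴)(-0.7)+(8.1 × 10⁻⁴)(-5.23) = -4.2 × 10⁻³ → UNSTABLE
  232–260 m: −αΔT+βΔS = −(1.1 × 10⁻⁴)(-7.5)+(8.1 × 10⁻⁴)(+7.35) = 6.8 × 10⁻³ → stable
The 58–232 m interval has Δρ < 0: lighter water underlies denser water.

58–232 m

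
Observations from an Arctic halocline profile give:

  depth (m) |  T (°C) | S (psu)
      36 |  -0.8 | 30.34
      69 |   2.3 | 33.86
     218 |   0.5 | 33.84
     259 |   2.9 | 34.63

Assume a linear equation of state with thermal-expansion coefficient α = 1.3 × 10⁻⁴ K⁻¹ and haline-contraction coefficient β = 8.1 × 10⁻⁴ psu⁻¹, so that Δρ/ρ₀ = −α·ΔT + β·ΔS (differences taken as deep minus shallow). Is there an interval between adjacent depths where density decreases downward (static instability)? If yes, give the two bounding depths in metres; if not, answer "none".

Evaluate Δρ/ρ₀ = −αΔT + βΔS across each adjacent pair:
  36–69 m: −αΔT+βΔS = −(1.3 × 10⁻⁴)(+3.1)+(8.1 × 10⁻⁴)(+3.52) = 2.4 × 10⁻³ → stable
  69–218 m: −αΔT+βΔS = −(1.3 × 10⁻⁴)(-1.8)+(8.1 × 10⁻⁴)(-0.02) = 2.2 × 10⁻⁴ → stable
  218–259 m: −αΔT+βΔS = −(1.3 × 10⁻⁴)(+2.4)+(8.1 × 10⁻⁴)(+0.79) = 3.3 × 10⁻⁴ → stable
Every interval has Δρ > 0: the column is stably stratified throughout.

none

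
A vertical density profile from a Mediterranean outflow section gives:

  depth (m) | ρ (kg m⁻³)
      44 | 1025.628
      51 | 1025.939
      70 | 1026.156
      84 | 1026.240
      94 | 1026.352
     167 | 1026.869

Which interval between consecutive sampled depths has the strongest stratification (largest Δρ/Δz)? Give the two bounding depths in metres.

44–51 m

Compute the density gradient over each adjacent pair:
  44–51 m: Δρ/Δz = 0.311/7 = 0.044 kg m⁻⁴
  51–70 m: Δρ/Δz = 0.217/19 = 0.011 kg m⁻⁴
  70–84 m: Δρ/Δz = 0.084/14 = 6.0 × 10⁻³ kg m⁻⁴
  84–94 m: Δρ/Δz = 0.112/10 = 0.011 kg m⁻⁴
  94–167 m: Δρ/Δz = 0.517/73 = 7.1 × 10⁻³ kg m⁻⁴
The largest gradient is in the 44–51 m interval — the pycnocline.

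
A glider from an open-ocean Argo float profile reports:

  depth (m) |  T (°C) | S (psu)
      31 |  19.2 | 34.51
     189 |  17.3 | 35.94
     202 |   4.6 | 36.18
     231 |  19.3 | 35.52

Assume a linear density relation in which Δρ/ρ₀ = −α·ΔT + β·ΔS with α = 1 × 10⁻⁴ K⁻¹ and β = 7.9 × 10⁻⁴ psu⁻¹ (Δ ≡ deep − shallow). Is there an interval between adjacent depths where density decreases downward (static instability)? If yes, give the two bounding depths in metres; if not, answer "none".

Evaluate Δρ/ρ₀ = −αΔT + βΔS across each adjacent pair:
  31–189 m: −αΔT+βΔS = −(1 × 10⁻⁴)(-1.9)+(7.9 × 10⁻⁴)(+1.43) = 1.3 × 10⁻³ → stable
  189–202 m: −αΔT+βΔS = −(1 × 10⁻⁴)(-12.7)+(7.9 × 10⁻⁴)(+0.24) = 1.5 × 10⁻³ → stable
  202–231 m: −αΔT+βΔS = −(1 × 10⁻⁴)(+14.7)+(7.9 × 10⁻⁴)(-0.66) = -2.0 × 10⁻³ → UNSTABLE
The 202–231 m interval has Δρ < 0: lighter water underlies denser water.

202–231 m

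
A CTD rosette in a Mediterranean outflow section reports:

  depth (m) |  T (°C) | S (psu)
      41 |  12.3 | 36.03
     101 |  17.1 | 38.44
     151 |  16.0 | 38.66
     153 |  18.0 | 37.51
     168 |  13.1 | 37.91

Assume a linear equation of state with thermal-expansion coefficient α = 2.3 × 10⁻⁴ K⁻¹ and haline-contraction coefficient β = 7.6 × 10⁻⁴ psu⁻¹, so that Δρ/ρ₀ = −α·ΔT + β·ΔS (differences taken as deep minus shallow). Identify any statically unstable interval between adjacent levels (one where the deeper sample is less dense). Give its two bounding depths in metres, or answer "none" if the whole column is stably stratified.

Evaluate Δρ/ρ₀ = −αΔT + βΔS across each adjacent pair:
  41–101 m: −αΔT+βΔS = −(2.3 × 10⁻⁴)(+4.8)+(7.6 × 10⁻⁴)(+2.41) = 7.3 × 10⁻⁴ → stable
  101–151 m: −αΔT+βΔS = −(2.3 × 10⁻⁴)(-1.1)+(7.6 × 10⁻⁴)(+0.22) = 4.2 × 10⁻⁴ → stable
  151–153 m: −αΔT+βΔS = −(2.3 × 10⁻⁴)(+2.0)+(7.6 × 10⁻⁴)(-1.15) = -1.3 × 10⁻³ → UNSTABLE
  153–168 m: −αΔT+βΔS = −(2.3 × 10⁻⁴)(-4.9)+(7.6 × 10⁻⁴)(+0.40) = 1.4 × 10⁻³ → stable
The 151–153 m interval has Δρ < 0: lighter water underlies denser water.

151–153 m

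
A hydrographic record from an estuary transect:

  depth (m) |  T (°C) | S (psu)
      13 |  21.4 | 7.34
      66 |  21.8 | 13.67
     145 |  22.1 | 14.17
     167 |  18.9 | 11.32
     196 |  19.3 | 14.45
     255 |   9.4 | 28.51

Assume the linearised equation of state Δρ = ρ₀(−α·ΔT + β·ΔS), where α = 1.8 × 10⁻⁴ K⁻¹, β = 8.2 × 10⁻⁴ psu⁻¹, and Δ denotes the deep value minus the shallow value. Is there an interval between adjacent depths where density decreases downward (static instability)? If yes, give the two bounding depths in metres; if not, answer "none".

145–167 m

Evaluate Δρ/ρ₀ = −αΔT + βΔS across each adjacent pair:
  13–66 m: −αΔT+βΔS = −(1.8 × 10⁻⁴)(+0.4)+(8.2 × 10⁻⁴)(+6.33) = 5.1 × 10⁻³ → stable
  66–145 m: −αΔT+βΔS = −(1.8 × 10⁻⁴)(+0.3)+(8.2 × 10⁻⁴)(+0.50) = 3.6 × 10⁻⁴ → stable
  145–167 m: −αΔT+βΔS = −(1.8 × 10⁻⁴)(-3.2)+(8.2 × 10⁻⁴)(-2.85) = -1.8 × 10⁻³ → UNSTABLE
  167–196 m: −αΔT+βΔS = −(1.8 × 10⁻⁴)(+0.4)+(8.2 × 10⁻⁴)(+3.13) = 2.5 × 10⁻³ → stable
  196–255 m: −αΔT+βΔS = −(1.8 × 10⁻⁴)(-9.9)+(8.2 × 10⁻⁴)(+14.06) = 0.013 → stable
The 145–167 m interval has Δρ < 0: lighter water underlies denser water.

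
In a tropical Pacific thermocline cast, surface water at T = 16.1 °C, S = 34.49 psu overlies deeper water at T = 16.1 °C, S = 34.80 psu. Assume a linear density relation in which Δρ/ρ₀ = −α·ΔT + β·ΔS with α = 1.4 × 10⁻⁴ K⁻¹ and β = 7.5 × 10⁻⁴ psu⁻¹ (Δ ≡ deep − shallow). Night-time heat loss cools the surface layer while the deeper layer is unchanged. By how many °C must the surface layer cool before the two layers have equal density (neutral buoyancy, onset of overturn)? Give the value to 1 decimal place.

Neutral buoyancy requires Δρ = 0, i.e. −α(T_deep − T_surf′) + β(S_deep − S_surf) = 0.
T_surf′ = T_deep − (β/α)·ΔS = 16.1 − (7.5 × 10⁻⁴/1.4 × 10⁻⁴)·(+0.31) = 14.439 °C.
Cooling required: 16.1 − (14.439) = 1.661 °C.

1.7 °C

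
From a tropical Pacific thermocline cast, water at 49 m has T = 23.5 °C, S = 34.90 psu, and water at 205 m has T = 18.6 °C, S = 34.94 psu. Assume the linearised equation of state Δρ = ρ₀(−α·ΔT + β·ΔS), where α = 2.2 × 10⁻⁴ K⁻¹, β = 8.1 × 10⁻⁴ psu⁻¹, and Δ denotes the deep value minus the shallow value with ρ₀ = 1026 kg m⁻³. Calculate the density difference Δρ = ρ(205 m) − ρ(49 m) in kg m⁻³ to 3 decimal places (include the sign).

ΔT = -4.9 K, ΔS = +0.04 psu (deep − shallow).
Δρ/ρ₀ = −(2.2 × 10⁻⁴)(-4.9) + (8.1 × 10⁻⁴)(+0.04) = 1.1104 × 10⁻³.
Δρ = 1026 × (1.1104 × 10⁻³) = +1.139 kg m⁻³.
Positive Δρ: denser below, stable.

+1.139 kg m⁻³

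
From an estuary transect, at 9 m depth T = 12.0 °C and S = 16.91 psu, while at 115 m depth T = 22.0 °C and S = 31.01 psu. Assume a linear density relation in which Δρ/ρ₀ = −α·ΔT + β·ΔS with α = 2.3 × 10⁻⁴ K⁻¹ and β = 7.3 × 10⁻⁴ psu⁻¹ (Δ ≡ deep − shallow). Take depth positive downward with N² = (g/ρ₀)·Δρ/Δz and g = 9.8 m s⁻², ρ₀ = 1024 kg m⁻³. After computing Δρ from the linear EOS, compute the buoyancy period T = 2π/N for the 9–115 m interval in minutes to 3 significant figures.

ΔT = +10.0 K, ΔS = +14.10 psu (deep − shallow).
Δρ/ρ₀ = −αΔT + βΔS = -2.30 × 10⁻³ + 0.010293 = 7.993 × 10⁻³, so Δρ ≈ 8.185 kg m⁻³.
N² = (g/ρ₀)·Δρ/Δz = g·(Δρ/ρ₀)/Δz = 9.8 × 7.993 × 10⁻³ / 106 = 7.3898 × 10⁻⁴ s⁻².
N = √(7.3898 × 10⁻⁴) = 0.027184 rad s⁻¹ → T = 2π/N = 231.14 s = 3.8523 min ≈ 3.85 min.

3.85 min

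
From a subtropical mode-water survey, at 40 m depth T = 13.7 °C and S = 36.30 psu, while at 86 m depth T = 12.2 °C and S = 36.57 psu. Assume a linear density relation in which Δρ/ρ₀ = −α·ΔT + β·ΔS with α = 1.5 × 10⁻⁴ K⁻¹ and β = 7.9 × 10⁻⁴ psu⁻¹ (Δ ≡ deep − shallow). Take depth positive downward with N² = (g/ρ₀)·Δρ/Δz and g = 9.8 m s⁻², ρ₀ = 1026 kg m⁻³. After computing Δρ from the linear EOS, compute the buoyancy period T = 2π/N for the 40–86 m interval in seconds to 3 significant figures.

650 s

ΔT = -1.5 K, ΔS = +0.27 psu (deep − shallow).
Δρ/ρ₀ = −αΔT + βΔS = 2.25 × 10⁻⁴ + 2.133 × 10⁻⁴ = 4.383 × 10⁻⁴, so Δρ ≈ 0.4497 kg m⁻³.
N² = (g/ρ₀)·Δρ/Δz = g·(Δρ/ρ₀)/Δz = 9.8 × 4.383 × 10⁻⁴ / 46 = 9.3377 × 10⁻⁵ s⁻².
N = √(9.3377 × 10⁻⁵) = 9.6632 × 10⁻³ rad s⁻¹ → T = 2π/N = 650.22 s ≈ 650 s.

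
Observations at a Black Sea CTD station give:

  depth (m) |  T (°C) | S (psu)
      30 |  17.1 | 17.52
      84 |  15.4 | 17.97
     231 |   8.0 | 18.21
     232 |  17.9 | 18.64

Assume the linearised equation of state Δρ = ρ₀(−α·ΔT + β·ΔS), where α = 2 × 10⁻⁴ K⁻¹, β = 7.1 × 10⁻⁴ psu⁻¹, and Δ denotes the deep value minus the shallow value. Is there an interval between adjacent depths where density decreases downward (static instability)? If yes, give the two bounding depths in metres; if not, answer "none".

Evaluate Δρ/ρ₀ = −αΔT + βΔS across each adjacent pair:
  30–84 m: −αΔT+βΔS = −(2 × 10⁻⁴)(-1.7)+(7.1 × 10⁻⁴)(+0.45) = 6.6 × 10⁻⁴ → stable
  84–231 m: −αΔT+βΔS = −(2 × 10⁻⁴)(-7.4)+(7.1 × 10⁻⁴)(+0.24) = 1.7 × 10⁻³ → stable
  231–232 m: −αΔT+βΔS = −(2 × 10⁻⁴)(+9.9)+(7.1 × 10⁻⁴)(+0.43) = -1.7 × 10⁻³ → UNSTABLE
The 231–232 m interval has Δρ < 0: lighter water underlies denser water.

231–232 m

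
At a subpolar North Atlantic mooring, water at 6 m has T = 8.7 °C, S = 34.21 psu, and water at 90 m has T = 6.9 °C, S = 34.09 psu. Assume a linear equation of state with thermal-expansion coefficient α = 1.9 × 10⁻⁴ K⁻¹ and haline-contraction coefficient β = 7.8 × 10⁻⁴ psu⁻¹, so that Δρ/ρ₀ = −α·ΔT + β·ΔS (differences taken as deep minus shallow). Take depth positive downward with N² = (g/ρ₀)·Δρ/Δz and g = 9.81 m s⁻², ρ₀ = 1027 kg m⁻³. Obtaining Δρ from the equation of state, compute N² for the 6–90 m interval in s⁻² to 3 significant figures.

ΔT = -1.8 K, ΔS = -0.12 psu (deep − shallow).
Δρ/ρ₀ = −αΔT + βΔS = 3.42 × 10⁻⁴ − 9.36 × 10⁻⁵ = 2.484 × 10⁻⁴, so Δρ ≈ 0.2551 kg m⁻³.
N² = (g/ρ₀)·Δρ/Δz = g·(Δρ/ρ₀)/Δz = 9.81 × 2.484 × 10⁻⁴ / 84 = 2.9010 × 10⁻⁵ s⁻² ≈ 2.90 × 10⁻⁵ s⁻².

2.90 × 10⁻⁵ s⁻²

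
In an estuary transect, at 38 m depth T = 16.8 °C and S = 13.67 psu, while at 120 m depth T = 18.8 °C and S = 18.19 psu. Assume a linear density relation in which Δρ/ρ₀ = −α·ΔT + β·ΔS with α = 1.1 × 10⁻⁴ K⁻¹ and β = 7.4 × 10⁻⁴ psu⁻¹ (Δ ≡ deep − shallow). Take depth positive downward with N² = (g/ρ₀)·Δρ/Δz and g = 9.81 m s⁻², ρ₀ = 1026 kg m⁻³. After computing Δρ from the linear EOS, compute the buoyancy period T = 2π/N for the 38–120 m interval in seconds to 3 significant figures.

325 s

ΔT = +2.0 K, ΔS = +4.52 psu (deep − shallow).
Δρ/ρ₀ = −αΔT + βΔS = -2.20 × 10⁻⁴ + 3.3448 × 10⁻³ = 3.1248 × 10⁻³, so Δρ ≈ 3.206 kg m⁻³.
N² = (g/ρ₀)·Δρ/Δz = g·(Δρ/ρ₀)/Δz = 9.81 × 3.1248 × 10⁻³ / 82 = 3.7383 × 10⁻⁴ s⁻².
N = √(3.7383 × 10⁻⁴) = 0.019335 rad s⁻¹ → T = 2π/N = 324.96 s ≈ 325 s.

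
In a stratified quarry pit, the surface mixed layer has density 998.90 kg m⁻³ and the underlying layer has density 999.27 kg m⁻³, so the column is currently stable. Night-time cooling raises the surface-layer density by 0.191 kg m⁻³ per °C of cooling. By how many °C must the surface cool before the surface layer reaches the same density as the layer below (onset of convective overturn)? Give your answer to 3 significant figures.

Density deficit of the surface layer: 999.27 − 998.90 = 0.37 kg m⁻³.
Required change = 0.37 / 0.191 = 1.94 °C.

1.94 °C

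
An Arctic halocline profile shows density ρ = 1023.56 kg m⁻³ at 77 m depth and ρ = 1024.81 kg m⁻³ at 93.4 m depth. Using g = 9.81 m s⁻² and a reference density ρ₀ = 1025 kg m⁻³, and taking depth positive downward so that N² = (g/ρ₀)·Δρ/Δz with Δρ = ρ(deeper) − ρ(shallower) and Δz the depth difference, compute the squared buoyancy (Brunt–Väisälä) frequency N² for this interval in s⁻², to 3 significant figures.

7.29 × 10⁻⁴ s⁻²

Δρ = 1024.81 − 1023.56 = 1.25 kg m⁻³ over Δz = 93.4 − 77 = 16.4 m.
N² = (9.81/1025) × (1.25/16.4) = 7.2948 × 10⁻⁴ s⁻² ≈ 7.29 × 10⁻⁴ s⁻².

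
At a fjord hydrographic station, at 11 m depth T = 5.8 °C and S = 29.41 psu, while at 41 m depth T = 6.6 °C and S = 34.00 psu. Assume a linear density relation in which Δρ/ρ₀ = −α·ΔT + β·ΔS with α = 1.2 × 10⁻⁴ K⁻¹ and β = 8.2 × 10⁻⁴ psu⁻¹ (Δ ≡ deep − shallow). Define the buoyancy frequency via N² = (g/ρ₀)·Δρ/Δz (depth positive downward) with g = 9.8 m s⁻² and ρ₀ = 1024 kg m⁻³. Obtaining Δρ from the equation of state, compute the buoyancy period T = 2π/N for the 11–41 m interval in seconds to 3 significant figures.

ΔT = +0.8 K, ΔS = +4.59 psu (deep − shallow).
Δρ/ρ₀ = −αΔT + βΔS = -9.60 × 10⁻⁵ + 3.7638 × 10⁻³ = 3.6678 × 10⁻³, so Δρ ≈ 3.756 kg m⁻³.
N² = (g/ρ₀)·Δρ/Δz = g·(Δρ/ρ₀)/Δz = 9.8 × 3.6678 × 10⁻³ / 30 = 1.1981 × 10⁻³ s⁻².
N = √(1.1981 × 10⁻³) = 0.034614 rad s⁻¹ → T = 2π/N = 181.52 s ≈ 182 s.

182 s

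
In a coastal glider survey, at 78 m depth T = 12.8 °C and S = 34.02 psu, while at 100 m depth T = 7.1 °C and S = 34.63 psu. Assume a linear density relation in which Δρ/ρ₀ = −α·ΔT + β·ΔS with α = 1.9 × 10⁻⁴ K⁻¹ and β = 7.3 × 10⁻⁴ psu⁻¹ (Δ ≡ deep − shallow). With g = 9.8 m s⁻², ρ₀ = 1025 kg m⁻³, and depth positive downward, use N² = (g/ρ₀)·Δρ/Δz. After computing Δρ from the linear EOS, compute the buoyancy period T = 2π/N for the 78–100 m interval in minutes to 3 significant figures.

4.01 min

ΔT = -5.7 K, ΔS = +0.61 psu (deep − shallow).
Δρ/ρ₀ = −αΔT + βΔS = 1.083 × 10⁻³ + 4.453 × 10⁻⁴ = 1.5283 × 10⁻³, so Δρ ≈ 1.567 kg m⁻³.
N² = (g/ρ₀)·Δρ/Δz = g·(Δρ/ρ₀)/Δz = 9.8 × 1.5283 × 10⁻³ / 22 = 6.8079 × 10⁻⁴ s⁻².
N = √(6.8079 × 10⁻⁴) = 0.026092 rad s⁻¹ → T = 2π/N = 240.81 s = 4.0135 min ≈ 4.01 min.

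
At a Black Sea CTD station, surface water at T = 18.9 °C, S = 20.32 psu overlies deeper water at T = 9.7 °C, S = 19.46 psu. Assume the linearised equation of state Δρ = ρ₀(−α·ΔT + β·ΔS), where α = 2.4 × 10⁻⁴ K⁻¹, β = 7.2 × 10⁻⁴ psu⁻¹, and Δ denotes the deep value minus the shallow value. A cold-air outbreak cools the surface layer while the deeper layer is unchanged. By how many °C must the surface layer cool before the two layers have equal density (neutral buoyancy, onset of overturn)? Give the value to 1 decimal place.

Neutral buoyancy requires Δρ = 0, i.e. −α(T_deep − T_surf′) + β(S_deep − S_surf) = 0.
T_surf′ = T_deep − (β/α)·ΔS = 9.7 − (7.2 × 10⁻⁴/2.4 × 10⁻⁴)·(-0.86) = 12.280 °C.
Cooling required: 18.9 − (12.280) = 6.620 °C.

6.6 °C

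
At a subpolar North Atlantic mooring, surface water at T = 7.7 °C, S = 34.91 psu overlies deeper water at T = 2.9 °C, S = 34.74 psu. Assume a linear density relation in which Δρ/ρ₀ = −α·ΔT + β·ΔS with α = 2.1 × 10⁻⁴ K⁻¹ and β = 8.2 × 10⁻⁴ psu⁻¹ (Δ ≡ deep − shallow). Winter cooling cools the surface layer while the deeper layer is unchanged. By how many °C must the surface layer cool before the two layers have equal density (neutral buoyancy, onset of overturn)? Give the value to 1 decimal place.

Neutral buoyancy requires Δρ = 0, i.e. −α(T_deep − T_surf′) + β(S_deep − S_surf) = 0.
T_surf′ = T_deep − (β/α)·ΔS = 2.9 − (8.2 × 10⁻⁴/2.1 × 10⁻⁴)·(-0.17) = 3.564 °C.
Cooling required: 7.7 − (3.564) = 4.136 °C.

4.1 °C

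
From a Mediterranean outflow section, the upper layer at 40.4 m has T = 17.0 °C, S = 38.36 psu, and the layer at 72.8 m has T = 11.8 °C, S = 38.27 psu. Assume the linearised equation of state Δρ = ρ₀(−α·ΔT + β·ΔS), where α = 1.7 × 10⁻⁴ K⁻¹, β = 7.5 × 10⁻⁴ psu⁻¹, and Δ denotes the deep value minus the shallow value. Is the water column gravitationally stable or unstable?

ΔT = 11.8 − 17.0 = -5.2 K and ΔS = 38.27 − 38.36 = -0.09 psu (deep − shallow).
−αΔT = 8.84 × 10⁻⁴; βΔS = -6.75 × 10⁻⁵; sum Δρ/ρ₀ = 8.165 × 10⁻⁴.
Δρ/ρ₀ > 0, so Δρ > 0: deeper water is denser → statically stable.

stable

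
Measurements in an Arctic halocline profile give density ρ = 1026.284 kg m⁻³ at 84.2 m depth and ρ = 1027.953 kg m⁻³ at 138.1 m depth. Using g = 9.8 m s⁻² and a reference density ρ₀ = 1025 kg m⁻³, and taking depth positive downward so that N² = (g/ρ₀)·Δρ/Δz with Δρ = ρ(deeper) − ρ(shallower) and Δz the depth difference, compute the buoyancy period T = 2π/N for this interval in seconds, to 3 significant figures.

365 s

Δρ = 1027.953 − 1026.284 = 1.669 kg m⁻³ over Δz = 138.1 − 84.2 = 53.9 m.
N² = (9.8/1025) × (1.669/53.9) = 2.9605 × 10⁻⁴ s⁻².
N = √(2.9605 × 10⁻⁴) = 0.017206 rad s⁻¹, so T = 2π/N = 365.17 s ≈ 365 s.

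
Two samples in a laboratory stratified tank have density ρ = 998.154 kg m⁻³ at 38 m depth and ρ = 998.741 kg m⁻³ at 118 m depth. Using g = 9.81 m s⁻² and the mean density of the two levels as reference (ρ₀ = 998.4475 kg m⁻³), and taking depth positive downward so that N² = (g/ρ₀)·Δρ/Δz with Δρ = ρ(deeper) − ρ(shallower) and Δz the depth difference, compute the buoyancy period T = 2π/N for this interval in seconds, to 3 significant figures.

740 s

Δρ = 998.741 − 998.154 = 0.587 kg m⁻³ over Δz = 118 − 38 = 80 m.
N² = (9.81/998.4475) × (0.587/80) = 7.2093 × 10⁻⁵ s⁻².
N = √(7.2093 × 10⁻⁵) = 8.4908 × 10⁻³ rad s⁻¹, so T = 2π/N = 740.00 s ≈ 740 s.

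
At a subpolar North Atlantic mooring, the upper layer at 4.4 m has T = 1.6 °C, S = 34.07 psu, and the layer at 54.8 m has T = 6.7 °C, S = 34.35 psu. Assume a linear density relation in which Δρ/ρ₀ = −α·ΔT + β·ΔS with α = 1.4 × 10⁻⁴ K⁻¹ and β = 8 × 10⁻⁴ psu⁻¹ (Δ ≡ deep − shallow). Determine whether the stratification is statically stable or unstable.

unstable

ΔT = 6.7 − 1.6 = +5.1 K and ΔS = 34.35 − 34.07 = +0.28 psu (deep − shallow).
−αΔT = -7.14 × 10⁻⁴; βΔS = 2.24 × 10⁻⁴; sum Δρ/ρ₀ = -4.90 × 10⁻⁴.
Δρ/ρ₀ < 0, so Δρ < 0: deeper water is lighter → statically unstable; the column would overturn.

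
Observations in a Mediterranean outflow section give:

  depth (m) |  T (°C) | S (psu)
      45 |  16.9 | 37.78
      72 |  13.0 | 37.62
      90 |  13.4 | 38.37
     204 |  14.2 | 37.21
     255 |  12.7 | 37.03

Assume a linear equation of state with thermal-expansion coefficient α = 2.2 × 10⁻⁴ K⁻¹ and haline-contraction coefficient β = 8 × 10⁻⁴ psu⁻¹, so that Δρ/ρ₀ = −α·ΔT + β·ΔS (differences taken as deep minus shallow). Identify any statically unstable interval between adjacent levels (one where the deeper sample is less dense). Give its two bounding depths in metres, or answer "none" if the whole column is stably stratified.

90–204 m

Evaluate Δρ/ρ₀ = −αΔT + βΔS across each adjacent pair:
  45–72 m: −αΔT+βΔS = −(2.2 × 10⁻⁴)(-3.9)+(8 × 10⁻⁴)(-0.16) = 7.3 × 10⁻⁴ → stable
  72–90 m: −αΔT+βΔS = −(2.2 × 10⁻⁴)(+0.4)+(8 × 10⁻⁴)(+0.75) = 5.1 × 10⁻⁴ → stable
  90–204 m: −αΔT+βΔS = −(2.2 × 10⁻⁴)(+0.8)+(8 × 10⁻⁴)(-1.16) = -1.1 × 10⁻³ → UNSTABLE
  204–255 m: −αΔT+βΔS = −(2.2 × 10⁻⁴)(-1.5)+(8 × 10⁻⁴)(-0.18) = 1.9 × 10⁻⁴ → stable
The 90–204 m interval has Δρ < 0: lighter water underlies denser water.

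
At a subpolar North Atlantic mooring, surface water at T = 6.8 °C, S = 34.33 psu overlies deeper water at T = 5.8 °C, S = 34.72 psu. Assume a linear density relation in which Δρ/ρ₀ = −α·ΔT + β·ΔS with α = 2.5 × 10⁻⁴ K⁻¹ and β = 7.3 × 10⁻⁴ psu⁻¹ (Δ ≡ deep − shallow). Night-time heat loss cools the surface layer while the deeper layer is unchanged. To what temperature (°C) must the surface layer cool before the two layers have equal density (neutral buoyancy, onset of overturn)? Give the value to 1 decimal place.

Neutral buoyancy requires Δρ = 0, i.e. −α(T_deep − T_surf′) + β(S_deep − S_surf) = 0.
T_surf′ = T_deep − (β/α)·ΔS = 5.8 − (7.3 × 10⁻⁴/2.5 × 10⁻⁴)·(+0.39) = 4.661 °C.
Cooling required: 6.8 − (4.661) = 2.139 °C.

4.7 °C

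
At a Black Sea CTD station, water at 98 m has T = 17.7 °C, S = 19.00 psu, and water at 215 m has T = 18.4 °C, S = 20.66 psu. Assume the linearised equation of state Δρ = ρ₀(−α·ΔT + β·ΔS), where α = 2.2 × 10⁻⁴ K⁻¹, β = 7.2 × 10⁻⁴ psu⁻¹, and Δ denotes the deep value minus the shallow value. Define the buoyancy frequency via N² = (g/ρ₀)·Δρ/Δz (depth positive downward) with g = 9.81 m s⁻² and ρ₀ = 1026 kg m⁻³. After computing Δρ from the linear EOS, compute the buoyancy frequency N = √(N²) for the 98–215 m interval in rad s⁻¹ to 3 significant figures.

9.34 × 10⁻³ rad s⁻¹

ΔT = +0.7 K, ΔS = +1.66 psu (deep − shallow).
Δρ/ρ₀ = −αΔT + βΔS = -1.54 × 10⁻⁴ + 1.1952 × 10⁻³ = 1.0412 × 10⁻³, so Δρ ≈ 1.068 kg m⁻³.
N² = (g/ρ₀)·Δρ/Δz = g·(Δρ/ρ₀)/Δz = 9.81 × 1.0412 × 10⁻³ / 117 = 8.7301 × 10⁻⁵ s⁻².
N = √(8.7301 × 10⁻⁵) = 9.3435 × 10⁻³ rad s⁻¹ ≈ 9.34 × 10⁻³ rad s⁻¹.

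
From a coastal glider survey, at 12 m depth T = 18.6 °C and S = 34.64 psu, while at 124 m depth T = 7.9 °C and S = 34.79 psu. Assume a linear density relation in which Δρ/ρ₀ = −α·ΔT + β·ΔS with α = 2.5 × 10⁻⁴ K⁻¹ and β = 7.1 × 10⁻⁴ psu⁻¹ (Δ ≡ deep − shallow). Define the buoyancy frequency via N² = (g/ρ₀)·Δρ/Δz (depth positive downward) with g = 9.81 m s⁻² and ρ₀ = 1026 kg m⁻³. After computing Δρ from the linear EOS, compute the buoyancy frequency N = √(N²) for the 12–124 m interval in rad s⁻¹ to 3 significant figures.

ΔT = -10.7 K, ΔS = +0.15 psu (deep − shallow).
Δρ/ρ₀ = −αΔT + βΔS = 2.675 × 10⁻³ + 1.065 × 10⁻⁴ = 2.7815 × 10⁻³, so Δρ ≈ 2.854 kg m⁻³.
N² = (g/ρ₀)·Δρ/Δz = g·(Δρ/ρ₀)/Δz = 9.81 × 2.7815 × 10⁻³ / 112 = 2.4363 × 10⁻⁴ s⁻².
N = √(2.4363 × 10⁻⁴) = 0.015609 rad s⁻¹ ≈ 0.0156 rad s⁻¹.

0.0156 rad s⁻¹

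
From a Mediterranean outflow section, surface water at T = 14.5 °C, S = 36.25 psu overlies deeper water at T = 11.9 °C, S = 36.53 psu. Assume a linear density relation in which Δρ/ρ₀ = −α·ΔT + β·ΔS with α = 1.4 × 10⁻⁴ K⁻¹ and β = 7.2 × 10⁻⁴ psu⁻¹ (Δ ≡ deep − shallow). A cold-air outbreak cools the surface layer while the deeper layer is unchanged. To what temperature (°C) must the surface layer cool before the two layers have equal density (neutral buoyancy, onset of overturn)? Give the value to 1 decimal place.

10.5 °C

Neutral buoyancy requires Δρ = 0, i.e. −α(T_deep − T_surf′) + β(S_deep − S_surf) = 0.
T_surf′ = T_deep − (β/α)·ΔS = 11.9 − (7.2 × 10⁻⁴/1.4 × 10⁻⁴)·(+0.28) = 10.460 °C.
Cooling required: 14.5 − (10.460) = 4.040 °C.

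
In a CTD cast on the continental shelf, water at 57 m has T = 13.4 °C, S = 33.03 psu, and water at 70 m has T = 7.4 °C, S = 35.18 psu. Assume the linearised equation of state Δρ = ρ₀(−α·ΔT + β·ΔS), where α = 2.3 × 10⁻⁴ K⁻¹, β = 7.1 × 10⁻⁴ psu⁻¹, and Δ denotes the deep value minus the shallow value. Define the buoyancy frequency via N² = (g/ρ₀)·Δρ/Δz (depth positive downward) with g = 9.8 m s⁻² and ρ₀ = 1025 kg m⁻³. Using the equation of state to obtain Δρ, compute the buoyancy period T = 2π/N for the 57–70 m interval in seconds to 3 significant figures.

ΔT = -6.0 K, ΔS = +2.15 psu (deep − shallow).
Δρ/ρ₀ = −αΔT + βΔS = 1.38 × 10⁻³ + 1.5265 × 10⁻³ = 2.9065 × 10⁻³, so Δρ ≈ 2.979 kg m⁻³.
N² = (g/ρ₀)·Δρ/Δz = g·(Δρ/ρ₀)/Δz = 9.8 × 2.9065 × 10⁻³ / 13 = 2.1911 × 10⁻³ s⁻².
N = √(2.1911 × 10⁻³) = 0.046809 rad s⁻¹ → T = 2π/N = 134.23 s ≈ 134 s.

134 s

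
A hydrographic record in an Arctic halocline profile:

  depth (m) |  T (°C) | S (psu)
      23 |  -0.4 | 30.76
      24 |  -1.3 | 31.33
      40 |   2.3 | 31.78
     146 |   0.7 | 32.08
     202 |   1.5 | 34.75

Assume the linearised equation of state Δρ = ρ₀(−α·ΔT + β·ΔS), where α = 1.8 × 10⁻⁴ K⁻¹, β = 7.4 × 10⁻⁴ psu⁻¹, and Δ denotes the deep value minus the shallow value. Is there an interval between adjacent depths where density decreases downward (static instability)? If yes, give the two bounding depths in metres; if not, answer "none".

24–40 m

Evaluate Δρ/ρ₀ = −αΔT + βΔS across each adjacent pair:
  23–24 m: −αΔT+βΔS = −(1.8 × 10⁻⁴)(-0.9)+(7.4 × 10⁻⁴)(+0.57) = 5.8 × 10⁻⁴ → stable
  24–40 m: −αΔT+βΔS = −(1.8 × 10⁻⁴)(+3.6)+(7.4 × 10⁻⁴)(+0.45) = -3.2 × 10⁻⁴ → UNSTABLE
  40–146 m: −αΔT+βΔS = −(1.8 × 10⁻⁴)(-1.6)+(7.4 × 10⁻⁴)(+0.30) = 5.1 × 10⁻⁴ → stable
  146–202 m: −αΔT+βΔS = −(1.8 × 10⁻⁴)(+0.8)+(7.4 × 10⁻⁴)(+2.67) = 1.8 × 10⁻³ → stable
The 24–40 m interval has Δρ < 0: lighter water underlies denser water.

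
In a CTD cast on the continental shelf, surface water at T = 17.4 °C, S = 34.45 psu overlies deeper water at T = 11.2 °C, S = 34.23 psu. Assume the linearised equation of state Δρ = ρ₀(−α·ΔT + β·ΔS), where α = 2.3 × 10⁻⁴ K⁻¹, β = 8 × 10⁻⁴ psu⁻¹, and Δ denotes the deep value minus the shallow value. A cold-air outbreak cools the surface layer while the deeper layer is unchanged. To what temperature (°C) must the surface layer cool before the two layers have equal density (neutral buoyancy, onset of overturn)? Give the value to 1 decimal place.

12.0 °C

Neutral buoyancy requires Δρ = 0, i.e. −α(T_deep − T_surf′) + β(S_deep − S_surf) = 0.
T_surf′ = T_deep − (β/α)·ΔS = 11.2 − (8 × 10⁻⁴/2.3 × 10⁻⁴)·(-0.22) = 11.965 °C.
Cooling required: 17.4 − (11.965) = 5.435 °C.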